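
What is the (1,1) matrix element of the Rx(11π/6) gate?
-0.9659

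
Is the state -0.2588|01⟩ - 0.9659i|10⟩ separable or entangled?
Entangled

Writing the state as a|00⟩ + b|01⟩ + c|10⟩ + d|11⟩, it is a product state iff ad − bc = 0.
Here (a, b, c, d) = (0, -0.2588, -0.9659i, 0): ad − bc = (0)(0) − (-0.2588)(-0.9659i) = -0.25i ≠ 0, so the state is entangled.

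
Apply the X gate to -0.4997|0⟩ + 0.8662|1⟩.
0.8662|0⟩ - 0.4997|1⟩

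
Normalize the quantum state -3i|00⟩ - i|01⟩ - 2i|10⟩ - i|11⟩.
-0.7746i|00⟩ - 0.2582i|01⟩ - 0.5164i|10⟩ - 0.2582i|11⟩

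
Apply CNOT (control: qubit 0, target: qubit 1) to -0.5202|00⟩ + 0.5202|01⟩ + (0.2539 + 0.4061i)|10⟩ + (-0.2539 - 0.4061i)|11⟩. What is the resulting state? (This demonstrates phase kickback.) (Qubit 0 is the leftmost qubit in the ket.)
-0.5202|00⟩ + 0.5202|01⟩ + (-0.2539 - 0.4061i)|10⟩ + (0.2539 + 0.4061i)|11⟩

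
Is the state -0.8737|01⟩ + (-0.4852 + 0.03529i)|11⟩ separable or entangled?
Separable

Writing the state as a|00⟩ + b|01⟩ + c|10⟩ + d|11⟩, it is a product state iff ad − bc = 0.
Here (a, b, c, d) = (0, -0.8737, 0, (-0.4852 + 0.03529i)): ad − bc = (0)(-0.4852 + 0.03529i) − (-0.8737)(0) = 0, so the state is separable.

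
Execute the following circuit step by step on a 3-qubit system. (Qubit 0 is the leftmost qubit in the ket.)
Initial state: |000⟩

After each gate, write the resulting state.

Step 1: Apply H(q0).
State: 1/√2|000⟩ + 1/√2|100⟩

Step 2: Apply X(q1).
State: 1/√2|010⟩ + 1/√2|110⟩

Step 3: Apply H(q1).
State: 1/2|000⟩ - 1/2|010⟩ + 1/2|100⟩ - 1/2|110⟩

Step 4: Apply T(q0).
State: 1/2|000⟩ - 1/2|010⟩ + (1/√8 + (1/√8)i)|100⟩ + (-1/√8 - (1/√8)i)|110⟩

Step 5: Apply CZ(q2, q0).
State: 1/2|000⟩ - 1/2|010⟩ + (1/√8 + (1/√8)i)|100⟩ + (-1/√8 - (1/√8)i)|110⟩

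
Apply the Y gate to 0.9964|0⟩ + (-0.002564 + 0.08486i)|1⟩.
(0.08486 + 0.002564i)|0⟩ + 0.9964i|1⟩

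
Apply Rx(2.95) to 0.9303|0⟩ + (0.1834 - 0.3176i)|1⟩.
(-0.2272 - 0.1826i)|0⟩ + (0.01754 - 0.9564i)|1⟩

Rx(2.95) = [[cos(θ/2), −i·sin(θ/2)], [−i·sin(θ/2), cos(θ/2)]]; θ = 2.95, cos(θ/2) ≈ 0.0956499, sin(θ/2) ≈ 0.995415.
With a = amp(|0⟩) = 0.9303 and b = amp(|1⟩) = (0.1834 - 0.3176i):
new amp(|0⟩) = (0.0956499)·a + (-0.995415i)·b = (-0.2272 - 0.1826i)
new amp(|1⟩) = (-0.995415i)·a + (0.0956499)·b = (0.01754 - 0.9564i)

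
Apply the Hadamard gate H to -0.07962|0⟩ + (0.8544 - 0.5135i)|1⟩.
(0.5479 - 0.3631i)|0⟩ + (-0.6605 + 0.3631i)|1⟩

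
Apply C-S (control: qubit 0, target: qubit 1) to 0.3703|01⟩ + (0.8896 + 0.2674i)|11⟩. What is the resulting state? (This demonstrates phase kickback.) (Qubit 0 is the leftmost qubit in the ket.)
0.3703|01⟩ + (-0.2674 + 0.8896i)|11⟩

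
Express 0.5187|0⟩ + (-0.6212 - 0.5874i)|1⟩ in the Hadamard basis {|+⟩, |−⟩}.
(-0.07248 - 0.4154i)|+⟩ + (0.806 + 0.4154i)|−⟩

With |ψ⟩ = α|0⟩ + β|1⟩, the Hadamard-basis coefficients are ⟨+|ψ⟩ = (α + β)/√2 and ⟨−|ψ⟩ = (α − β)/√2.
Here α = 0.5187, β = (-0.6212 - 0.5874i): (α + β)/√2 = (-0.07248 - 0.4154i), (α − β)/√2 = (0.806 + 0.4154i).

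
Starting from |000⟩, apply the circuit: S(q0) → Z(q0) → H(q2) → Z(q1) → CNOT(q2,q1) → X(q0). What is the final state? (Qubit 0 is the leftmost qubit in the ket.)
1/√2|100⟩ + 1/√2|111⟩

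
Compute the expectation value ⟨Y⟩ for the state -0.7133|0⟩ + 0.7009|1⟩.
0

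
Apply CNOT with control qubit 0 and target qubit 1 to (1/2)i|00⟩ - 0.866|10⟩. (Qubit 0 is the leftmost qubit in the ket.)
(1/2)i|00⟩ - 0.866|11⟩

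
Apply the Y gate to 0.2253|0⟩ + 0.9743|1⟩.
-0.9743i|0⟩ + 0.2253i|1⟩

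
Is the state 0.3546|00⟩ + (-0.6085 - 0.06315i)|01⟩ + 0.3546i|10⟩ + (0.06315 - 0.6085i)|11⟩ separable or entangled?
Separable

Writing the state as a|00⟩ + b|01⟩ + c|10⟩ + d|11⟩, it is a product state iff ad − bc = 0.
Here (a, b, c, d) = (0.3546, (-0.6085 - 0.06315i), 0.3546i, (0.06315 - 0.6085i)): ad − bc = (0.3546)(0.06315 - 0.6085i) − (-0.6085 - 0.06315i)(0.3546i) = 0, so the state is separable.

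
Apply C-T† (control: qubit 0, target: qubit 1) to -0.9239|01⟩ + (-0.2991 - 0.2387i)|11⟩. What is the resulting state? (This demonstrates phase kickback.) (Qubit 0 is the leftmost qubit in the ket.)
-0.9239|01⟩ + (-0.3803 + 0.04271i)|11⟩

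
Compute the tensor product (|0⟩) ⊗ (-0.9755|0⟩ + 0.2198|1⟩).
-0.9755|00⟩ + 0.2198|01⟩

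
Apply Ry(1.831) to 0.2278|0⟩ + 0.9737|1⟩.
-0.6332|0⟩ + 0.774|1⟩

Ry(1.831) = [[cos(θ/2), −sin(θ/2)], [sin(θ/2), cos(θ/2)]]; θ = 1.831, cos(θ/2) ≈ 0.609394, sin(θ/2) ≈ 0.792867.
With a = amp(|0⟩) = 0.2278 and b = amp(|1⟩) = 0.9737:
new amp(|0⟩) = (0.609394)·a + (-0.792867)·b = -0.6332
new amp(|1⟩) = (0.792867)·a + (0.609394)·b = 0.774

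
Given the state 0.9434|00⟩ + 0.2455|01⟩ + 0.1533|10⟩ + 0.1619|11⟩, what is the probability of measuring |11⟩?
0.02621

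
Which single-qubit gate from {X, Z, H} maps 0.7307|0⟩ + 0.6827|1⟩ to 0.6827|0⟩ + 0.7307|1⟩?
X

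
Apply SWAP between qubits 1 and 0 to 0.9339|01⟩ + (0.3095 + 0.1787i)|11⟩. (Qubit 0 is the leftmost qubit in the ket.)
0.9339|10⟩ + (0.3095 + 0.1787i)|11⟩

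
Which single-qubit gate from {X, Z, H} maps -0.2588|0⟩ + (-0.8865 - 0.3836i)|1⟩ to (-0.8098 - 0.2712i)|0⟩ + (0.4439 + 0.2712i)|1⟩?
H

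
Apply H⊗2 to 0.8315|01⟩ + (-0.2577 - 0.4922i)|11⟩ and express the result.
(0.2869 - 0.2461i)|00⟩ + (-0.2869 + 0.2461i)|01⟩ + (0.5446 + 0.2461i)|10⟩ + (-0.5446 - 0.2461i)|11⟩

H⊗2 gives amp(|y⟩) = (1/2) Σ_x (−1)^(x·y) amp(|x⟩), where x·y is the number of positions in which both x and y have a 1.
|00⟩: (0.8315 + (-0.2577 - 0.4922i))/2 = (0.2869 - 0.2461i)
|01⟩: (-0.8315 - (-0.2577 - 0.4922i))/2 = (-0.2869 + 0.2461i)
|10⟩: (0.8315 - (-0.2577 - 0.4922i))/2 = (0.5446 + 0.2461i)
|11⟩: (-0.8315 + (-0.2577 - 0.4922i))/2 = (-0.5446 - 0.2461i)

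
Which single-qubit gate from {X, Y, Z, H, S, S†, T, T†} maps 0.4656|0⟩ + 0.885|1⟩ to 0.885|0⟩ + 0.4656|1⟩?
X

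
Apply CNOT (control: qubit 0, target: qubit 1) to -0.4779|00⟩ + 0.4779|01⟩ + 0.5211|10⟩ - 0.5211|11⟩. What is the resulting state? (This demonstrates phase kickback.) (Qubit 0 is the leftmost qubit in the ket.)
-0.4779|00⟩ + 0.4779|01⟩ - 0.5211|10⟩ + 0.5211|11⟩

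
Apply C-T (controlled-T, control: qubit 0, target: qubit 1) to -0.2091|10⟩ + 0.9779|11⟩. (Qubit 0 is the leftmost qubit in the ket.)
-0.2091|10⟩ + (0.6915 + 0.6915i)|11⟩

C-T leaves the control-|0⟩ kets |00⟩, |01⟩ unchanged and applies T to qubit 1 on the control-|1⟩ pair (|10⟩, |11⟩).
T = [[1, 0], [0, (1/√2 + (1/√2)i)]].
With a = amp(|10⟩) = -0.2091 and b = amp(|11⟩) = 0.9779:
new amp(|10⟩) = (1)·a = -0.2091
new amp(|11⟩) = (1/√2 + (1/√2)i)·b = (0.6915 + 0.6915i)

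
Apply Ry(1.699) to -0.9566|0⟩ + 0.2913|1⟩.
-0.8505|0⟩ - 0.526|1⟩

Ry(1.699) = [[cos(θ/2), −sin(θ/2)], [sin(θ/2), cos(θ/2)]]; θ = 1.699, cos(θ/2) ≈ 0.660359, sin(θ/2) ≈ 0.75095.
With a = amp(|0⟩) = -0.9566 and b = amp(|1⟩) = 0.2913:
new amp(|0⟩) = (0.660359)·a + (-0.75095)·b = -0.8505
new amp(|1⟩) = (0.75095)·a + (0.660359)·b = -0.526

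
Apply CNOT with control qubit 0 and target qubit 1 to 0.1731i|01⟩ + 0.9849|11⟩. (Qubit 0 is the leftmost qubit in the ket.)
0.1731i|01⟩ + 0.9849|10⟩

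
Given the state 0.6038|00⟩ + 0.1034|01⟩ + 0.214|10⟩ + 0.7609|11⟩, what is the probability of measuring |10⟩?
0.0458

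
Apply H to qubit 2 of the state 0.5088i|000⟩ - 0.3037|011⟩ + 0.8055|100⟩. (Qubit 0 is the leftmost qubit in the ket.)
0.3598i|000⟩ + 0.3598i|001⟩ - 0.2147|010⟩ + 0.2147|011⟩ + 0.5696|100⟩ + 0.5696|101⟩

H on qubit 2 mixes each pair of kets that differ only in qubit 2: amplitudes (a, b) of (|…0…⟩, |…1…⟩) become ((a + b)/√2, (a − b)/√2). Kets absent from the input have amplitude 0.
(|000⟩, |001⟩): (a, b) = (0.5088i, 0) → (0.3598i, 0.3598i)
(|010⟩, |011⟩): (a, b) = (0, -0.3037) → (-0.2147, 0.2147)
(|100⟩, |101⟩): (a, b) = (0.8055, 0) → (0.5696, 0.5696)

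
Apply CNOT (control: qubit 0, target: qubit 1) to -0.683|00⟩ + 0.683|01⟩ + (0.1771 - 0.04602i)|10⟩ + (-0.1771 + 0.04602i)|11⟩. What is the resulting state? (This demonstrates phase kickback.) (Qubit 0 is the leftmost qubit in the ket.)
-0.683|00⟩ + 0.683|01⟩ + (-0.1771 + 0.04602i)|10⟩ + (0.1771 - 0.04602i)|11⟩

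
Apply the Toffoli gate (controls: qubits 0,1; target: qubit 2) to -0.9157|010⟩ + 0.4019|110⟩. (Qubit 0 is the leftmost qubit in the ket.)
-0.9157|010⟩ + 0.4019|111⟩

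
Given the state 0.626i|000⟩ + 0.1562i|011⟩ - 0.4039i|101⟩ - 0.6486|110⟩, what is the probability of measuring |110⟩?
0.4207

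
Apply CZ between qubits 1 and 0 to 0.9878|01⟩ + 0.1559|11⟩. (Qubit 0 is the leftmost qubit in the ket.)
0.9878|01⟩ - 0.1559|11⟩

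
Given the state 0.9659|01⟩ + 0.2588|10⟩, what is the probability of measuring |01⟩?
0.933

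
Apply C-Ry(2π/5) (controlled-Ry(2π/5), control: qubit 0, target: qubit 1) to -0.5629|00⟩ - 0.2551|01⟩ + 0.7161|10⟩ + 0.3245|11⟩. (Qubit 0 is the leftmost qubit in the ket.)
-0.5629|00⟩ - 0.2551|01⟩ + 0.3886|10⟩ + 0.6834|11⟩

C-Ry(2π/5) leaves the control-|0⟩ kets |00⟩, |01⟩ unchanged and applies Ry(2π/5) to qubit 1 on the control-|1⟩ pair (|10⟩, |11⟩).
Ry(2π/5) = [[cos(θ/2), −sin(θ/2)], [sin(θ/2), cos(θ/2)]]; θ = 2π/5, cos(θ/2) ≈ 0.809017, sin(θ/2) ≈ 0.587785.
With a = amp(|10⟩) = 0.7161 and b = amp(|11⟩) = 0.3245:
new amp(|10⟩) = (0.809017)·a + (-0.587785)·b = 0.3886
new amp(|11⟩) = (0.587785)·a + (0.809017)·b = 0.6834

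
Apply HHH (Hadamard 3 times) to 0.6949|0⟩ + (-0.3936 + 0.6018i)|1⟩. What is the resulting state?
(0.2131 + 0.4255i)|0⟩ + (0.7697 - 0.4255i)|1⟩

H² = I, so H^3 = H: a single Hadamard. With (a, b) = (0.6949, (-0.3936 + 0.6018i)), H gives ((a + b)/√2, (a − b)/√2) = ((0.2131 + 0.4255i), (0.7697 - 0.4255i)).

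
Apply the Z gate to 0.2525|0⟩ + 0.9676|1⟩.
0.2525|0⟩ - 0.9676|1⟩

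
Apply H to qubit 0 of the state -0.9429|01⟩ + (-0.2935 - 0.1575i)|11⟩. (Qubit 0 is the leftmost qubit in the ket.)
(-0.8743 - 0.1114i)|01⟩ + (-0.4592 + 0.1114i)|11⟩

H on qubit 0 mixes each pair of kets that differ only in qubit 0: amplitudes (a, b) of (|…0…⟩, |…1…⟩) become ((a + b)/√2, (a − b)/√2). Kets absent from the input have amplitude 0.
(|01⟩, |11⟩): (a, b) = (-0.9429, (-0.2935 - 0.1575i)) → ((-0.8743 - 0.1114i), (-0.4592 + 0.1114i))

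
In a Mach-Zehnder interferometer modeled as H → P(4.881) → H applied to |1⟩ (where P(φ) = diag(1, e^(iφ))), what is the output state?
(0.4161 + 0.4929i)|0⟩ + (0.5839 - 0.4929i)|1⟩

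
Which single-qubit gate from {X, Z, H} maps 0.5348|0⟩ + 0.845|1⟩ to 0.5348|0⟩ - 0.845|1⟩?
Z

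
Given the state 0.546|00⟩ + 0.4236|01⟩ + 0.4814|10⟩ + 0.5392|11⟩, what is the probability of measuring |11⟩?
0.2907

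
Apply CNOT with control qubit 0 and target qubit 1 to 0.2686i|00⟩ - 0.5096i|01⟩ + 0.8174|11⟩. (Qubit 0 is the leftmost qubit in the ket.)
0.2686i|00⟩ - 0.5096i|01⟩ + 0.8174|10⟩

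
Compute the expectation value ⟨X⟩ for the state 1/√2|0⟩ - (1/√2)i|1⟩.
0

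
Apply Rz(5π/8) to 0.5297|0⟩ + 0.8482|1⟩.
(0.2943 - 0.4404i)|0⟩ + (0.4712 + 0.7053i)|1⟩

Rz(5π/8) = [[e^(−iθ/2), 0], [0, e^(iθ/2)]] with e^(±iθ/2) = cos(θ/2) ± i·sin(θ/2); θ = 5π/8, cos(θ/2) ≈ 0.55557, sin(θ/2) ≈ 0.83147.
With a = amp(|0⟩) = 0.5297 and b = amp(|1⟩) = 0.8482:
new amp(|0⟩) = (0.55557 - 0.83147i)·a = (0.2943 - 0.4404i)
new amp(|1⟩) = (0.55557 + 0.83147i)·b = (0.4712 + 0.7053i)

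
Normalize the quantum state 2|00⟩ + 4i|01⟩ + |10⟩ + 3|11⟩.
0.3651|00⟩ + 0.7303i|01⟩ + 0.1826|10⟩ + 0.5477|11⟩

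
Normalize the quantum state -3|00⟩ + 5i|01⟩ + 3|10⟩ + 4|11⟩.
-0.3906|00⟩ + 0.6509i|01⟩ + 0.3906|10⟩ + 0.5208|11⟩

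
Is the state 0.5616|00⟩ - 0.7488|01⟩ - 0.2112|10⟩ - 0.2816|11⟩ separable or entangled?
Entangled

Writing the state as a|00⟩ + b|01⟩ + c|10⟩ + d|11⟩, it is a product state iff ad − bc = 0.
Here (a, b, c, d) = (0.5616, -0.7488, -0.2112, -0.2816): ad − bc = (0.5616)(-0.2816) − (-0.7488)(-0.2112) = -0.3163 ≠ 0, so the state is entangled.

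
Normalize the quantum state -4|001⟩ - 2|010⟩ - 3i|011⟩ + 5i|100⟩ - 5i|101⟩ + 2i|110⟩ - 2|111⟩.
-0.4288|001⟩ - 0.2144|010⟩ - 0.3216i|011⟩ + 0.5361i|100⟩ - 0.5361i|101⟩ + 0.2144i|110⟩ - 0.2144|111⟩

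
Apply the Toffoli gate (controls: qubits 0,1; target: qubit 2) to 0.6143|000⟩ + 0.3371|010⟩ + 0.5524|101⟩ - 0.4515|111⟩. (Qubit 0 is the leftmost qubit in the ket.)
0.6143|000⟩ + 0.3371|010⟩ + 0.5524|101⟩ - 0.4515|110⟩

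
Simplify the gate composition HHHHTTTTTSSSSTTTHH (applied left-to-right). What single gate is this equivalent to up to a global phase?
I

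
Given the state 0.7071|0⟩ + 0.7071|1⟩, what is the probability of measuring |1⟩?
0.5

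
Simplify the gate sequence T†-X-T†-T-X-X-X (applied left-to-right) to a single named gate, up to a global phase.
T†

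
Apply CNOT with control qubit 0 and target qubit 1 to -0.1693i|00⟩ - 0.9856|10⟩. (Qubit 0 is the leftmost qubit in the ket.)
-0.1693i|00⟩ - 0.9856|11⟩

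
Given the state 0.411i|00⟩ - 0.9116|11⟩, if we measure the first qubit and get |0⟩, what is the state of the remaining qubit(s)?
i|0⟩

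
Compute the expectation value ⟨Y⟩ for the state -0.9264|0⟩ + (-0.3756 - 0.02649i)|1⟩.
0.04908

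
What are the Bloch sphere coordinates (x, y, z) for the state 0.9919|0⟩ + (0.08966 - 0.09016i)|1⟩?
(0.1779, -0.1789, 0.9677)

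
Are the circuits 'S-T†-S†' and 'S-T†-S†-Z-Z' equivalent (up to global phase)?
Yes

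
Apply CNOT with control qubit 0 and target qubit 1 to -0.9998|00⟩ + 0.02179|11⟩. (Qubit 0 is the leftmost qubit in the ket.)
-0.9998|00⟩ + 0.02179|10⟩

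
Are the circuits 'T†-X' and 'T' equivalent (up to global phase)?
No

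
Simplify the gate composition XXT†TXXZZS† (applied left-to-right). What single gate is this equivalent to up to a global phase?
S†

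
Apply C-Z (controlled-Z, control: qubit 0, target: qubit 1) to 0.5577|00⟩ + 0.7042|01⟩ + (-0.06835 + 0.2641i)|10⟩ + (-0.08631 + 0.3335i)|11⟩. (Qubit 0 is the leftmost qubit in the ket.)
0.5577|00⟩ + 0.7042|01⟩ + (-0.06835 + 0.2641i)|10⟩ + (0.08631 - 0.3335i)|11⟩

C-Z leaves the control-|0⟩ kets |00⟩, |01⟩ unchanged and applies Z to qubit 1 on the control-|1⟩ pair (|10⟩, |11⟩).
Z = [[1, 0], [0, -1]].
With a = amp(|10⟩) = (-0.06835 + 0.2641i) and b = amp(|11⟩) = (-0.08631 + 0.3335i):
new amp(|10⟩) = (1)·a = (-0.06835 + 0.2641i)
new amp(|11⟩) = (-1)·b = (0.08631 - 0.3335i)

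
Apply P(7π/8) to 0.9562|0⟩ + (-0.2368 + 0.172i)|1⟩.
0.9562|0⟩ + (0.153 - 0.2495i)|1⟩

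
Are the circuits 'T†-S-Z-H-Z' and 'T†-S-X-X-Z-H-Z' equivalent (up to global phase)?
Yes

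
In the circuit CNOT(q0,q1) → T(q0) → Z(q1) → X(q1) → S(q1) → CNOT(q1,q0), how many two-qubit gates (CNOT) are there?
2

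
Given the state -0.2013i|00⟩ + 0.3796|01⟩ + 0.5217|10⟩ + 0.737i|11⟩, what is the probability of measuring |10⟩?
0.2722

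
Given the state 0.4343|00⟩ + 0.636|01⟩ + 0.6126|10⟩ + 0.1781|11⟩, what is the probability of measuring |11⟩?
0.03172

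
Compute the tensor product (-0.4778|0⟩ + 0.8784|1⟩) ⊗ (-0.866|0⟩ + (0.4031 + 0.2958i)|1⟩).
0.4138|00⟩ + (-0.1926 - 0.1413i)|01⟩ - 0.7607|10⟩ + (0.3541 + 0.2598i)|11⟩

amp(|b₁b₂…⟩) = product of the factor amplitudes for bits b₁, b₂, …; only kets whose every factor amplitude is nonzero survive.
|00⟩: (-0.4778)(-0.866) = 0.4138
|01⟩: (-0.4778)(0.4031 + 0.2958i) = (-0.1926 - 0.1413i)
|10⟩: (0.8784)(-0.866) = -0.7607
|11⟩: (0.8784)(0.4031 + 0.2958i) = (0.3541 + 0.2598i)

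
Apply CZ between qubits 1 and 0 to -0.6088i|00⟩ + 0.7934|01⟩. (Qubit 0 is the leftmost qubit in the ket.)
-0.6088i|00⟩ + 0.7934|01⟩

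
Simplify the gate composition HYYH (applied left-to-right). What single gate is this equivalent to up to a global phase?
I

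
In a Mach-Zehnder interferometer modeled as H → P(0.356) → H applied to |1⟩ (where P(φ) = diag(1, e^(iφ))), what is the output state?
(0.03135 - 0.1743i)|0⟩ + (0.9686 + 0.1743i)|1⟩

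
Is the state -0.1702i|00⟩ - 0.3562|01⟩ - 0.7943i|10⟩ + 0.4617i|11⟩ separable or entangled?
Entangled

Writing the state as a|00⟩ + b|01⟩ + c|10⟩ + d|11⟩, it is a product state iff ad − bc = 0.
Here (a, b, c, d) = (-0.1702i, -0.3562, -0.7943i, 0.4617i): ad − bc = (-0.1702i)(0.4617i) − (-0.3562)(-0.7943i) = (0.07858 - 0.2829i) ≠ 0, so the state is entangled.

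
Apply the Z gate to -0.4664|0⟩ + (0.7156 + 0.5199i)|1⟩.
-0.4664|0⟩ + (-0.7156 - 0.5199i)|1⟩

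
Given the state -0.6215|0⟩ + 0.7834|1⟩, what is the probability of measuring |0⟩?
0.3863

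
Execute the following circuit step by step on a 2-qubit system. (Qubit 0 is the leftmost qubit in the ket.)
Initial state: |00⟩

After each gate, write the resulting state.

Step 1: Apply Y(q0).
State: i|10⟩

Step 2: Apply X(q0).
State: i|00⟩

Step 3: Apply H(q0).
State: (1/√2)i|00⟩ + (1/√2)i|10⟩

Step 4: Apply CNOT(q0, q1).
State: (1/√2)i|00⟩ + (1/√2)i|11⟩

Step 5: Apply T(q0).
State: (1/√2)i|00⟩ + (-1/2 + (1/2)i)|11⟩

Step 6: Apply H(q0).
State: (1/2)i|00⟩ + (-1/√8 + (1/√8)i)|01⟩ + (1/2)i|10⟩ + (1/√8 - (1/√8)i)|11⟩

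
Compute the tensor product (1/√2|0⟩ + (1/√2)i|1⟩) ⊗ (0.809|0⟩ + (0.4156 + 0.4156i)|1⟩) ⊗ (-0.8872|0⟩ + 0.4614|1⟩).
-0.5075|000⟩ + 0.2639|001⟩ + (-0.2607 - 0.2607i)|010⟩ + (0.1356 + 0.1356i)|011⟩ - 0.5075i|100⟩ + 0.2639i|101⟩ + (0.2607 - 0.2607i)|110⟩ + (-0.1356 + 0.1356i)|111⟩

amp(|b₁b₂…⟩) = product of the factor amplitudes for bits b₁, b₂, …; only kets whose every factor amplitude is nonzero survive.
|000⟩: (1/√2)(0.809)(-0.8872) = -0.5075
|001⟩: (1/√2)(0.809)(0.4614) = 0.2639
|010⟩: (1/√2)(0.4156 + 0.4156i)(-0.8872) = (-0.2607 - 0.2607i)
|011⟩: (1/√2)(0.4156 + 0.4156i)(0.4614) = (0.1356 + 0.1356i)
|100⟩: ((1/√2)i)(0.809)(-0.8872) = -0.5075i
|101⟩: ((1/√2)i)(0.809)(0.4614) = 0.2639i
|110⟩: ((1/√2)i)(0.4156 + 0.4156i)(-0.8872) = (0.2607 - 0.2607i)
|111⟩: ((1/√2)i)(0.4156 + 0.4156i)(0.4614) = (-0.1356 + 0.1356i)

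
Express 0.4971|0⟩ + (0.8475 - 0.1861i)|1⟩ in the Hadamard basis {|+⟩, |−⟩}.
(0.9508 - 0.1316i)|+⟩ + (-0.2478 + 0.1316i)|−⟩

With |ψ⟩ = α|0⟩ + β|1⟩, the Hadamard-basis coefficients are ⟨+|ψ⟩ = (α + β)/√2 and ⟨−|ψ⟩ = (α − β)/√2.
Here α = 0.4971, β = (0.8475 - 0.1861i): (α + β)/√2 = (0.9508 - 0.1316i), (α − β)/√2 = (-0.2478 + 0.1316i).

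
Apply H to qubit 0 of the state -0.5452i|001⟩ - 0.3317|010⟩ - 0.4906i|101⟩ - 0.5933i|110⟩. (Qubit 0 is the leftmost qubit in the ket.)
-0.7324i|001⟩ + (-0.2345 - 0.4195i)|010⟩ - 0.03861i|101⟩ + (-0.2345 + 0.4195i)|110⟩

H on qubit 0 mixes each pair of kets that differ only in qubit 0: amplitudes (a, b) of (|…0…⟩, |…1…⟩) become ((a + b)/√2, (a − b)/√2). Kets absent from the input have amplitude 0.
(|001⟩, |101⟩): (a, b) = (-0.5452i, -0.4906i) → (-0.7324i, -0.03861i)
(|010⟩, |110⟩): (a, b) = (-0.3317, -0.5933i) → ((-0.2345 - 0.4195i), (-0.2345 + 0.4195i))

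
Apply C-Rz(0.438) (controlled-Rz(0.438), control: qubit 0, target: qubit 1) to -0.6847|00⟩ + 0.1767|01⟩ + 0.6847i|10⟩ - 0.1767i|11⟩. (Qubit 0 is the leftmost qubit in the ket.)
-0.6847|00⟩ + 0.1767|01⟩ + (0.1488 + 0.6683i)|10⟩ + (0.03839 - 0.1725i)|11⟩

C-Rz(0.438) leaves the control-|0⟩ kets |00⟩, |01⟩ unchanged and applies Rz(0.438) to qubit 1 on the control-|1⟩ pair (|10⟩, |11⟩).
Rz(0.438) = [[e^(−iθ/2), 0], [0, e^(iθ/2)]] with e^(±iθ/2) = cos(θ/2) ± i·sin(θ/2); θ = 0.438, cos(θ/2) ≈ 0.976115, sin(θ/2) ≈ 0.217254.
With a = amp(|10⟩) = 0.6847i and b = amp(|11⟩) = -0.1767i:
new amp(|10⟩) = (0.976115 - 0.217254i)·a = (0.1488 + 0.6683i)
new amp(|11⟩) = (0.976115 + 0.217254i)·b = (0.03839 - 0.1725i)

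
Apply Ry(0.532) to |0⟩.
0.9648|0⟩ + 0.2629|1⟩

Ry(0.532) = [[cos(θ/2), −sin(θ/2)], [sin(θ/2), cos(θ/2)]]; θ = 0.532, cos(θ/2) ≈ 0.96483, sin(θ/2) ≈ 0.262874.
With a = amp(|0⟩) = 1 and b = amp(|1⟩) = 0:
new amp(|0⟩) = (0.96483)·a + (-0.262874)·b = 0.9648
new amp(|1⟩) = (0.262874)·a + (0.96483)·b = 0.2629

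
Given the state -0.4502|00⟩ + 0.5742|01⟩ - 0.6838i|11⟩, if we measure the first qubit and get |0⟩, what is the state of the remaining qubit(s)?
-0.617|0⟩ + 0.787|1⟩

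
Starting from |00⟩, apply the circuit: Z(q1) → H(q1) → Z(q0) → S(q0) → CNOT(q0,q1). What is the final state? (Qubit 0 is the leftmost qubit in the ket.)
1/√2|00⟩ + 1/√2|01⟩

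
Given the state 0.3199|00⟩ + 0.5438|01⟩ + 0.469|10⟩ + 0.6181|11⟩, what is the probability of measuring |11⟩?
0.382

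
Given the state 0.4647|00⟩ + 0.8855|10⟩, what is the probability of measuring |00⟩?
0.2159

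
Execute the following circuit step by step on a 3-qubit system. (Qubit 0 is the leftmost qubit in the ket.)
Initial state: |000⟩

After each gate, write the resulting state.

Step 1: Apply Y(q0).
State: i|100⟩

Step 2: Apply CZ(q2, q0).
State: i|100⟩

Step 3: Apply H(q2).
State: (1/√2)i|100⟩ + (1/√2)i|101⟩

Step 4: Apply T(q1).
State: (1/√2)i|100⟩ + (1/√2)i|101⟩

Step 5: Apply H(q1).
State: (1/2)i|100⟩ + (1/2)i|101⟩ + (1/2)i|110⟩ + (1/2)i|111⟩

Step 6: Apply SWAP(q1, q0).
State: (1/2)i|010⟩ + (1/2)i|011⟩ + (1/2)i|110⟩ + (1/2)i|111⟩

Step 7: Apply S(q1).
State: -1/2|010⟩ - 1/2|011⟩ - 1/2|110⟩ - 1/2|111⟩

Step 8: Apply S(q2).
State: -1/2|010⟩ - (1/2)i|011⟩ - 1/2|110⟩ - (1/2)i|111⟩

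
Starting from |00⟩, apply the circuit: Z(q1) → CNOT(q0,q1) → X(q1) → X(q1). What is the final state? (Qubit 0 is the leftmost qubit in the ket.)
|00⟩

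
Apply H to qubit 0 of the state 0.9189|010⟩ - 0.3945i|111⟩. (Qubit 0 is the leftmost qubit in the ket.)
0.6498|010⟩ - 0.279i|011⟩ + 0.6498|110⟩ + 0.279i|111⟩

H on qubit 0 mixes each pair of kets that differ only in qubit 0: amplitudes (a, b) of (|…0…⟩, |…1…⟩) become ((a + b)/√2, (a − b)/√2). Kets absent from the input have amplitude 0.
(|010⟩, |110⟩): (a, b) = (0.9189, 0) → (0.6498, 0.6498)
(|011⟩, |111⟩): (a, b) = (0, -0.3945i) → (-0.279i, 0.279i)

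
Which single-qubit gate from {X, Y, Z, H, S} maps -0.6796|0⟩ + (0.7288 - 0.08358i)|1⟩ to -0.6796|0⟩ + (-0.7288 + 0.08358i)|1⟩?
Z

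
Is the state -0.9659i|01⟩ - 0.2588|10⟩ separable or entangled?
Entangled

Writing the state as a|00⟩ + b|01⟩ + c|10⟩ + d|11⟩, it is a product state iff ad − bc = 0.
Here (a, b, c, d) = (0, -0.9659i, -0.2588, 0): ad − bc = (0)(0) − (-0.9659i)(-0.2588) = -0.25i ≠ 0, so the state is entangled.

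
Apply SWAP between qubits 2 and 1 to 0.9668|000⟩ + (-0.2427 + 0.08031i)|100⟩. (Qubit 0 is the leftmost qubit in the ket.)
0.9668|000⟩ + (-0.2427 + 0.08031i)|100⟩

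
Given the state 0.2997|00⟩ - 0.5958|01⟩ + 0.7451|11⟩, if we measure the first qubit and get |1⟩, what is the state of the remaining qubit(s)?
|1⟩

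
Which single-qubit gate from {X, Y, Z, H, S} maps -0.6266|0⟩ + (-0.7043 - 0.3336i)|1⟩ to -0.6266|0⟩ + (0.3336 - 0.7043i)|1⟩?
S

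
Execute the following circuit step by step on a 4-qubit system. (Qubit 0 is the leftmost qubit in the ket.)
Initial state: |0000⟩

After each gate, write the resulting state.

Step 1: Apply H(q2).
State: 1/√2|0000⟩ + 1/√2|0010⟩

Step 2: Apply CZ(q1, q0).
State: 1/√2|0000⟩ + 1/√2|0010⟩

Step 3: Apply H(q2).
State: |0000⟩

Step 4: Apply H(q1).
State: 1/√2|0000⟩ + 1/√2|0100⟩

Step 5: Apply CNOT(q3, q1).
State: 1/√2|0000⟩ + 1/√2|0100⟩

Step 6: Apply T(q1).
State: 1/√2|0000⟩ + (1/2 + (1/2)i)|0100⟩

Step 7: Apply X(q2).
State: 1/√2|0010⟩ + (1/2 + (1/2)i)|0110⟩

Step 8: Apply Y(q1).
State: (1/2 - (1/2)i)|0010⟩ + (1/√2)i|0110⟩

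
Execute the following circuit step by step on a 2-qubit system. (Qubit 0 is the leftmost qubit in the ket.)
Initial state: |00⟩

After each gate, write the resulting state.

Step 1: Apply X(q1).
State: |01⟩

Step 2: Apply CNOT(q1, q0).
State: |11⟩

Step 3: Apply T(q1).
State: (1/√2 + (1/√2)i)|11⟩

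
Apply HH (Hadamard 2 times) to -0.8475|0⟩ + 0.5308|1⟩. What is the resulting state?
-0.8475|0⟩ + 0.5308|1⟩

H² = I, so an even number of Hadamards cancels: H^2 = I and the state is unchanged.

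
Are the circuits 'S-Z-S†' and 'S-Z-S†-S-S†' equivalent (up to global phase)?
Yes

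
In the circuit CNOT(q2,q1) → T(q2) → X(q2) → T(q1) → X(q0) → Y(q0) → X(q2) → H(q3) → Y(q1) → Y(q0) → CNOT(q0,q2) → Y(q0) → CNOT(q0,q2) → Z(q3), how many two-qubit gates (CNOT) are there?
3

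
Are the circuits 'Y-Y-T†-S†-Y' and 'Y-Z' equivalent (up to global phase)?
No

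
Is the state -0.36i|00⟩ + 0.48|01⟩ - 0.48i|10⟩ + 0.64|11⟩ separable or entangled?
Separable

Writing the state as a|00⟩ + b|01⟩ + c|10⟩ + d|11⟩, it is a product state iff ad − bc = 0.
Here (a, b, c, d) = (-0.36i, 0.48, -0.48i, 0.64): ad − bc = (-0.36i)(0.64) − (0.48)(-0.48i) = 0, so the state is separable.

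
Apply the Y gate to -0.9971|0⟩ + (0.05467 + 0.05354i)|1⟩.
(0.05354 - 0.05467i)|0⟩ - 0.9971i|1⟩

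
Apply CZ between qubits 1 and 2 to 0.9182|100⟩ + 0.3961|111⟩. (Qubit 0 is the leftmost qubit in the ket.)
0.9182|100⟩ - 0.3961|111⟩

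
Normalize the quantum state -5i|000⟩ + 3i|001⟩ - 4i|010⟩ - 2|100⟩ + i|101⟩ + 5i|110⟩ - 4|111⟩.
-0.5103i|000⟩ + 0.3062i|001⟩ - (1/√6)i|010⟩ - 0.2041|100⟩ + 0.1021i|101⟩ + 0.5103i|110⟩ - 1/√6|111⟩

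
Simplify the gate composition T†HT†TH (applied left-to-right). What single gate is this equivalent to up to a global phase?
T†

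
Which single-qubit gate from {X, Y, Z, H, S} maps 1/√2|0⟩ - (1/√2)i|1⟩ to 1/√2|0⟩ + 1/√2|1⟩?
S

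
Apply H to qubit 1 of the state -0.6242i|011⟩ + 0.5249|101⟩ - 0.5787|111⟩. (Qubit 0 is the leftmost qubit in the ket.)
-0.4414i|001⟩ + 0.4414i|011⟩ - 0.03804|101⟩ + 0.7804|111⟩

H on qubit 1 mixes each pair of kets that differ only in qubit 1: amplitudes (a, b) of (|…0…⟩, |…1…⟩) become ((a + b)/√2, (a − b)/√2). Kets absent from the input have amplitude 0.
(|001⟩, |011⟩): (a, b) = (0, -0.6242i) → (-0.4414i, 0.4414i)
(|101⟩, |111⟩): (a, b) = (0.5249, -0.5787) → (-0.03804, 0.7804)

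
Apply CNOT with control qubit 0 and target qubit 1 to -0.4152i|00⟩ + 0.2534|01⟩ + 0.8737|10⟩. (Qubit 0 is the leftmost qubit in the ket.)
-0.4152i|00⟩ + 0.2534|01⟩ + 0.8737|11⟩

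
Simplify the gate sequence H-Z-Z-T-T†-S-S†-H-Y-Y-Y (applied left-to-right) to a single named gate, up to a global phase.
Y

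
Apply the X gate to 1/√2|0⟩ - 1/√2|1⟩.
-1/√2|0⟩ + 1/√2|1⟩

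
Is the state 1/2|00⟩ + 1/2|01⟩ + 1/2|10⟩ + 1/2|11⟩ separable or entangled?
Separable

Writing the state as a|00⟩ + b|01⟩ + c|10⟩ + d|11⟩, it is a product state iff ad − bc = 0.
Here (a, b, c, d) = (1/2, 1/2, 1/2, 1/2): ad − bc = (1/2)(1/2) − (1/2)(1/2) = 0, so the state is separable.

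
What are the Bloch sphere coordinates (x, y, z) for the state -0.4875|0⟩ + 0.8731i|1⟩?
(0, -0.8513, -0.5246)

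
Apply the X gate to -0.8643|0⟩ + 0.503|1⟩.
0.503|0⟩ - 0.8643|1⟩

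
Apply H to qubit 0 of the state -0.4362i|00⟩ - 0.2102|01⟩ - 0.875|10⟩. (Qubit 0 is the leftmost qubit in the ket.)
(-0.6187 - 0.3084i)|00⟩ - 0.1486|01⟩ + (0.6187 - 0.3084i)|10⟩ - 0.1486|11⟩

H on qubit 0 mixes each pair of kets that differ only in qubit 0: amplitudes (a, b) of (|…0…⟩, |…1…⟩) become ((a + b)/√2, (a − b)/√2). Kets absent from the input have amplitude 0.
(|00⟩, |10⟩): (a, b) = (-0.4362i, -0.875) → ((-0.6187 - 0.3084i), (0.6187 - 0.3084i))
(|01⟩, |11⟩): (a, b) = (-0.2102, 0) → (-0.1486, -0.1486)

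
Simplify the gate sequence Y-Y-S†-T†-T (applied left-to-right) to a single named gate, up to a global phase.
S†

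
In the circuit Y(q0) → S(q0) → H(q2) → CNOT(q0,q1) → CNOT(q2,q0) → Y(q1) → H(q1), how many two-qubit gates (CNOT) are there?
2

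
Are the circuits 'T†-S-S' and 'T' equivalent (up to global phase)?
No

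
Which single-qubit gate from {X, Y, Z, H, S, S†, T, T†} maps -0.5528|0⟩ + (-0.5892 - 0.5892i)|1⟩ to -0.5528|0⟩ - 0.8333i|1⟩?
T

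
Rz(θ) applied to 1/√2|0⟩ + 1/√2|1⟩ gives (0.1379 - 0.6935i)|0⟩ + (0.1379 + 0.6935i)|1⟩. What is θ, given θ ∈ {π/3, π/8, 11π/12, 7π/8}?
7π/8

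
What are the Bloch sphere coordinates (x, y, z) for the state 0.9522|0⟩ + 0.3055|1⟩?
(0.5818, 0, 0.8134)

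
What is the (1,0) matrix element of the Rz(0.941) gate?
0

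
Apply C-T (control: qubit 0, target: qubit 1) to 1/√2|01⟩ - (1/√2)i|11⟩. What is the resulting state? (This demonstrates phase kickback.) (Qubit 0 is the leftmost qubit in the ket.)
1/√2|01⟩ + (1/2 - (1/2)i)|11⟩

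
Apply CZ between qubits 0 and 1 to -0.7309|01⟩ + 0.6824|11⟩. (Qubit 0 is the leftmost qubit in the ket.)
-0.7309|01⟩ - 0.6824|11⟩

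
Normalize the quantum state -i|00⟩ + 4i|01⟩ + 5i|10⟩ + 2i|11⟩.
-0.1474i|00⟩ + 0.5898i|01⟩ + 0.7372i|10⟩ + 0.2949i|11⟩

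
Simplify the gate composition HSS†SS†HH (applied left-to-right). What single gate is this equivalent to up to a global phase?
H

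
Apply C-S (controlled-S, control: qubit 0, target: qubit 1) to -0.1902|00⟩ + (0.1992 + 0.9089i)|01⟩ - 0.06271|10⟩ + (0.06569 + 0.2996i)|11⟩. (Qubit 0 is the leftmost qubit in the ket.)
-0.1902|00⟩ + (0.1992 + 0.9089i)|01⟩ - 0.06271|10⟩ + (-0.2996 + 0.06569i)|11⟩

C-S leaves the control-|0⟩ kets |00⟩, |01⟩ unchanged and applies S to qubit 1 on the control-|1⟩ pair (|10⟩, |11⟩).
S = [[1, 0], [0, i]].
With a = amp(|10⟩) = -0.06271 and b = amp(|11⟩) = (0.06569 + 0.2996i):
new amp(|10⟩) = (1)·a = -0.06271
new amp(|11⟩) = (i)·b = (-0.2996 + 0.06569i)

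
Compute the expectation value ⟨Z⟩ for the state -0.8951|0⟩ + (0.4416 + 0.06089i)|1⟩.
0.6025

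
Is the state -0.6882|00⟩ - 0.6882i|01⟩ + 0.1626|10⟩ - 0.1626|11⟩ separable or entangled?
Entangled

Writing the state as a|00⟩ + b|01⟩ + c|10⟩ + d|11⟩, it is a product state iff ad − bc = 0.
Here (a, b, c, d) = (-0.6882, -0.6882i, 0.1626, -0.1626): ad − bc = (-0.6882)(-0.1626) − (-0.6882i)(0.1626) = (0.1119 + 0.1119i) ≠ 0, so the state is entangled.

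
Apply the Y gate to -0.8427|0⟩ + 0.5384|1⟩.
-0.5384i|0⟩ - 0.8427i|1⟩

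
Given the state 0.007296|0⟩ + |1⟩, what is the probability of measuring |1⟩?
1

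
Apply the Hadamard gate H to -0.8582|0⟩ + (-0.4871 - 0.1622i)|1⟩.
(-0.9513 - 0.1147i)|0⟩ + (-0.2624 + 0.1147i)|1⟩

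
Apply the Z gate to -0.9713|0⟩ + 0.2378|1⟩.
-0.9713|0⟩ - 0.2378|1⟩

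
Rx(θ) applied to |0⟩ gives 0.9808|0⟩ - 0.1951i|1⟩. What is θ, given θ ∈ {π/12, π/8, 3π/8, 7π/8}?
π/8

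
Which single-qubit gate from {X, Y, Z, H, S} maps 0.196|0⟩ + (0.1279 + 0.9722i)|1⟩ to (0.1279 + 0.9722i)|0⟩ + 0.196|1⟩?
X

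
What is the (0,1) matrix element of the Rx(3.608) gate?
-0.9729i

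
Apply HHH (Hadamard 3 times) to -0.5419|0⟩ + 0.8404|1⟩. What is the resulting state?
0.2111|0⟩ - 0.9774|1⟩

H² = I, so H^3 = H: a single Hadamard. With (a, b) = (-0.5419, 0.8404), H gives ((a + b)/√2, (a − b)/√2) = (0.2111, -0.9774).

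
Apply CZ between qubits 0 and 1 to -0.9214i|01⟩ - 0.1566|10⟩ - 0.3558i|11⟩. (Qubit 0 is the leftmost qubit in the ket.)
-0.9214i|01⟩ - 0.1566|10⟩ + 0.3558i|11⟩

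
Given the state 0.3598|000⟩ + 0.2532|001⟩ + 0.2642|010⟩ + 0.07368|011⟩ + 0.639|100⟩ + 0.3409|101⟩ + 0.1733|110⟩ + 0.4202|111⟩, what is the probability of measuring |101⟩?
0.1162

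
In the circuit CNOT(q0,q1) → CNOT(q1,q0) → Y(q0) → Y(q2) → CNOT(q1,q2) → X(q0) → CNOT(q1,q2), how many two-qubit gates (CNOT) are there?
4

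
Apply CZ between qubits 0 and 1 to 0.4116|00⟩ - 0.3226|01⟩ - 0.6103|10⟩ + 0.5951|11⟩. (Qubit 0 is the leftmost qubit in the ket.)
0.4116|00⟩ - 0.3226|01⟩ - 0.6103|10⟩ - 0.5951|11⟩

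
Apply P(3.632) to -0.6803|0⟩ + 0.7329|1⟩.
-0.6803|0⟩ + (-0.6465 - 0.3452i)|1⟩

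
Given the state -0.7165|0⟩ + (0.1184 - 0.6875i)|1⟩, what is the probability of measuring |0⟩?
0.5134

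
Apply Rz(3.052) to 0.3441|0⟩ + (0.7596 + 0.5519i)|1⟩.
(0.01541 - 0.3438i)|0⟩ + (-0.5173 + 0.7836i)|1⟩

Rz(3.052) = [[e^(−iθ/2), 0], [0, e^(iθ/2)]] with e^(±iθ/2) = cos(θ/2) ± i·sin(θ/2); θ = 3.052, cos(θ/2) ≈ 0.0447813, sin(θ/2) ≈ 0.998997.
With a = amp(|0⟩) = 0.3441 and b = amp(|1⟩) = (0.7596 + 0.5519i):
new amp(|0⟩) = (0.0447813 - 0.998997i)·a = (0.01541 - 0.3438i)
new amp(|1⟩) = (0.0447813 + 0.998997i)·b = (-0.5173 + 0.7836i)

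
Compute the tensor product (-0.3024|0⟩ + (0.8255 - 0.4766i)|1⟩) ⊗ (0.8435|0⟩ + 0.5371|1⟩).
-0.2551|00⟩ - 0.1624|01⟩ + (0.6963 - 0.402i)|10⟩ + (0.4434 - 0.256i)|11⟩

amp(|b₁b₂…⟩) = product of the factor amplitudes for bits b₁, b₂, …; only kets whose every factor amplitude is nonzero survive.
|00⟩: (-0.3024)(0.8435) = -0.2551
|01⟩: (-0.3024)(0.5371) = -0.1624
|10⟩: (0.8255 - 0.4766i)(0.8435) = (0.6963 - 0.402i)
|11⟩: (0.8255 - 0.4766i)(0.5371) = (0.4434 - 0.256i)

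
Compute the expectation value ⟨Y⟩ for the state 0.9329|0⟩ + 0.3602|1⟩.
0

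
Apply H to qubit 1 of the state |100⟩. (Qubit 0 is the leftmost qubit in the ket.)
1/√2|100⟩ + 1/√2|110⟩

H on qubit 1 mixes each pair of kets that differ only in qubit 1: amplitudes (a, b) of (|…0…⟩, |…1…⟩) become ((a + b)/√2, (a − b)/√2). Kets absent from the input have amplitude 0.
(|100⟩, |110⟩): (a, b) = (1, 0) → (1/√2, 1/√2)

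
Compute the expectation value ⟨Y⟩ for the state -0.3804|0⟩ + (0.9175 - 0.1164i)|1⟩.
0.08856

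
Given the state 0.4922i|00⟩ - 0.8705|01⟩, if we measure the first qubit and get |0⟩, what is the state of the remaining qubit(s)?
0.4922i|0⟩ - 0.8705|1⟩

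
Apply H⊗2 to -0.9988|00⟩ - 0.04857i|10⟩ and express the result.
(-0.4994 - 0.02429i)|00⟩ + (-0.4994 - 0.02429i)|01⟩ + (-0.4994 + 0.02429i)|10⟩ + (-0.4994 + 0.02429i)|11⟩

H⊗2 gives amp(|y⟩) = (1/2) Σ_x (−1)^(x·y) amp(|x⟩), where x·y is the number of positions in which both x and y have a 1.
|00⟩: (-0.9988 - 0.04857i)/2 = (-0.4994 - 0.02429i)
|01⟩: (-0.9988 - 0.04857i)/2 = (-0.4994 - 0.02429i)
|10⟩: (-0.9988 + 0.04857i)/2 = (-0.4994 + 0.02429i)
|11⟩: (-0.9988 + 0.04857i)/2 = (-0.4994 + 0.02429i)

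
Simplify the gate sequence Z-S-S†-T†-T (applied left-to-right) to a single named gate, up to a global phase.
Z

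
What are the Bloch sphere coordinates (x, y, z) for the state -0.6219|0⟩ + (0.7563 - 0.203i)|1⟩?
(-0.9407, 0.2525, -0.2264)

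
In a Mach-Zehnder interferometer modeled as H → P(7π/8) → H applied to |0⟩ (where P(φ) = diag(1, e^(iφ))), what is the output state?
(0.03806 + 0.1913i)|0⟩ + (0.9619 - 0.1913i)|1⟩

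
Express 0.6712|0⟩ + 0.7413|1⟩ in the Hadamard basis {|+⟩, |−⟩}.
0.9988|+⟩ - 0.04957|−⟩

With |ψ⟩ = α|0⟩ + β|1⟩, the Hadamard-basis coefficients are ⟨+|ψ⟩ = (α + β)/√2 and ⟨−|ψ⟩ = (α − β)/√2.
Here α = 0.6712, β = 0.7413: (α + β)/√2 = 0.9988, (α − β)/√2 = -0.04957.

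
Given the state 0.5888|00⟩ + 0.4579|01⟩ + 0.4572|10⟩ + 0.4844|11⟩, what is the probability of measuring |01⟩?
0.2097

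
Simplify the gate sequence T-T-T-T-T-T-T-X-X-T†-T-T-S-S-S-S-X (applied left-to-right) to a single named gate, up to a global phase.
X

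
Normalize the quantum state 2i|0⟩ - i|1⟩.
0.8944i|0⟩ - (1/√5)i|1⟩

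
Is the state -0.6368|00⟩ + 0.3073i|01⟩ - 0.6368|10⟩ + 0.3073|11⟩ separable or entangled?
Entangled

Writing the state as a|00⟩ + b|01⟩ + c|10⟩ + d|11⟩, it is a product state iff ad − bc = 0.
Here (a, b, c, d) = (-0.6368, 0.3073i, -0.6368, 0.3073): ad − bc = (-0.6368)(0.3073) − (0.3073i)(-0.6368) = (-0.1957 + 0.1957i) ≠ 0, so the state is entangled.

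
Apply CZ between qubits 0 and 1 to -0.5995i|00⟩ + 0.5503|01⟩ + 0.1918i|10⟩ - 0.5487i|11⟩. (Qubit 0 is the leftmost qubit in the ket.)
-0.5995i|00⟩ + 0.5503|01⟩ + 0.1918i|10⟩ + 0.5487i|11⟩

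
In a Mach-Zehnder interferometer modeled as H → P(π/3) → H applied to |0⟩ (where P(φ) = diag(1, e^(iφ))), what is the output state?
(0.75 + 0.433i)|0⟩ + (0.25 - 0.433i)|1⟩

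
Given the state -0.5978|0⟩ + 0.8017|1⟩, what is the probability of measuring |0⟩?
0.3574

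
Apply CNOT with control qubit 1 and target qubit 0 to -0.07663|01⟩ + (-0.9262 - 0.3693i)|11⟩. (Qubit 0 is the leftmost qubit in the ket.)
(-0.9262 - 0.3693i)|01⟩ - 0.07663|11⟩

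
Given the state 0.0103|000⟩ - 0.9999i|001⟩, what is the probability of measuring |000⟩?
0.0001061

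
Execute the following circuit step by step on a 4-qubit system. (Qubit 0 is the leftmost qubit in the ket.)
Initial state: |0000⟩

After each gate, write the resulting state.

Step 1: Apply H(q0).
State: 1/√2|0000⟩ + 1/√2|1000⟩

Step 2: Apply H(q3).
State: 1/2|0000⟩ + 1/2|0001⟩ + 1/2|1000⟩ + 1/2|1001⟩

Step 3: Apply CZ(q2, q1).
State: 1/2|0000⟩ + 1/2|0001⟩ + 1/2|1000⟩ + 1/2|1001⟩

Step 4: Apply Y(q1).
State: (1/2)i|0100⟩ + (1/2)i|0101⟩ + (1/2)i|1100⟩ + (1/2)i|1101⟩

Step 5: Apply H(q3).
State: (1/√2)i|0100⟩ + (1/√2)i|1100⟩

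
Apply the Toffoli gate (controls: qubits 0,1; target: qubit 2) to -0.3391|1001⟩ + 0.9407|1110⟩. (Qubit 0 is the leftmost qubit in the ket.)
-0.3391|1001⟩ + 0.9407|1100⟩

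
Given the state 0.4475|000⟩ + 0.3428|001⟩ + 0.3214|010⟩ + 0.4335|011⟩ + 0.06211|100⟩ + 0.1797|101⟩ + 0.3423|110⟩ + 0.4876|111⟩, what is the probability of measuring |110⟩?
0.1172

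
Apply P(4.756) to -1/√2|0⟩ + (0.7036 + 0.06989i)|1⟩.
-1/√2|0⟩ + (0.1005 - 0.6999i)|1⟩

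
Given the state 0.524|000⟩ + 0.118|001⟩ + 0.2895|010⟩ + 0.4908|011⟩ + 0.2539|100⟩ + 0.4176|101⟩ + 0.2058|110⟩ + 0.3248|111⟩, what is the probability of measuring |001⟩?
0.01392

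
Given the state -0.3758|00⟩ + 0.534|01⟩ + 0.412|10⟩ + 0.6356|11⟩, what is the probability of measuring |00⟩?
0.1412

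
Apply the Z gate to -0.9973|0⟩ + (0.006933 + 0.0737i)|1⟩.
-0.9973|0⟩ + (-0.006933 - 0.0737i)|1⟩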